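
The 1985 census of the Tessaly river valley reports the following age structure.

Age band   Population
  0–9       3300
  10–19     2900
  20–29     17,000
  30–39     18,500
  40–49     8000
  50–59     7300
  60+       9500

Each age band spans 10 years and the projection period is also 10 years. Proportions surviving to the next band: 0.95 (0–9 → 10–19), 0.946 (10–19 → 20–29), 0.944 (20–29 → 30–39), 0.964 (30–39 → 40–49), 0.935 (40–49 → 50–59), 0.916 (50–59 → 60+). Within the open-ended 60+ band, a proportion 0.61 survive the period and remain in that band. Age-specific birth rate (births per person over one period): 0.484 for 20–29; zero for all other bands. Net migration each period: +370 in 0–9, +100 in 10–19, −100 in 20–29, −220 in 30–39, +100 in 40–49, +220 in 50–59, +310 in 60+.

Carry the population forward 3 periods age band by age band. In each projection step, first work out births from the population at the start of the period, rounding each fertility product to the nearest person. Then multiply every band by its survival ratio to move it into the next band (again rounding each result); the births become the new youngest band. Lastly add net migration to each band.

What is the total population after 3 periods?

55761

— Period 1 —
Births: 17000 * 0.484 = 8228
10–19: 3300 * 0.95 = 3135
20–29: 2900 * 0.946 = 2743
30–39: 17000 * 0.944 = 16048
40–49: 18500 * 0.964 = 17834
50–59: 8000 * 0.935 = 7480
60+: 7300 * 0.916 + 9500 * 0.61 = 6687 + 5795 = 12482
Net migration: 0–9 + 370 → 8598; 10–19 + 100 → 3235; 20–29 − 100 → 2643; 30–39 − 220 → 15828; 40–49 + 100 → 17934; 50–59 + 220 → 7700; 60+ + 310 → 12792
Giving 8598 / 3235 / 2643 / 15828 / 17934 / 7700 / 12792.
— Period 2 —
Births: 2643 * 0.484 = 1279
10–19: 8598 * 0.95 = 8168
20–29: 3235 * 0.946 = 3060
30–39: 2643 * 0.944 = 2495
40–49: 15828 * 0.964 = 15258
50–59: 17934 * 0.935 = 16768
60+: 7700 * 0.916 + 12792 * 0.61 = 7053 + 7803 = 14856
Net migration: 0–9 + 370 → 1649; 10–19 + 100 → 8268; 20–29 − 100 → 2960; 30–39 − 220 → 2275; 40–49 + 100 → 15358; 50–59 + 220 → 16988; 60+ + 310 → 15166
Giving 1649 / 8268 / 2960 / 2275 / 15358 / 16988 / 15166.
— Period 3 —
Births: 2960 * 0.484 = 1433
10–19: 1649 * 0.95 = 1567
20–29: 8268 * 0.946 = 7822
30–39: 2960 * 0.944 = 2794
40–49: 2275 * 0.964 = 2193
50–59: 15358 * 0.935 = 14360
60+: 16988 * 0.916 + 15166 * 0.61 = 15561 + 9251 = 24812
Net migration: 0–9 + 370 → 1803; 10–19 + 100 → 1667; 20–29 − 100 → 7722; 30–39 − 220 → 2574; 40–49 + 100 → 2293; 50–59 + 220 → 14580; 60+ + 310 → 25122
Giving 1803 / 1667 / 7722 / 2574 / 2293 / 14580 / 25122.
Total after period 3: 1803 + 1667 + 7722 + 2574 + 2293 + 14580 + 25122 = 55761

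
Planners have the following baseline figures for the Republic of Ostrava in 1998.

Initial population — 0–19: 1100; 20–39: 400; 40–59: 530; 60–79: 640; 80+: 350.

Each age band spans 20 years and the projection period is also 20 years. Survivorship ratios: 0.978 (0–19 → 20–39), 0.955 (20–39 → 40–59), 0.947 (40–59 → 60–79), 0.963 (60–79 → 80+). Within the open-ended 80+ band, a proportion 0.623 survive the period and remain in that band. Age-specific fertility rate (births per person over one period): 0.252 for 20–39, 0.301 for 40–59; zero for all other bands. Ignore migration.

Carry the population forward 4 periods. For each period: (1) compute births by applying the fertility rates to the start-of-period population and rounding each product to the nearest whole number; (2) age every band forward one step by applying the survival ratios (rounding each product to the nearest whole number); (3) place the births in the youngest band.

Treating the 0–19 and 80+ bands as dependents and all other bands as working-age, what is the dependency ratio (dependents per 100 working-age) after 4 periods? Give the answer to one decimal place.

Let group 1 be 0–19 through group 5 = 80+.
After projecting period 1:
Births: 400 × 0.252 = 101 ; 530 × 0.301 = 160 ⇒ total 261
Group 2: 1100 × 0.978 = 1076
Group 3: 400 × 0.955 = 382
Group 4: 530 × 0.947 = 502
Group 5: 640 × 0.963 + 350 × 0.623 = 616 + 218 = 834
Giving 261 / 1076 / 382 / 502 / 834.
After projecting period 2:
Births: 1076 × 0.252 = 271 ; 382 × 0.301 = 115 ⇒ total 386
Group 2: 261 × 0.978 = 255
Group 3: 1076 × 0.955 = 1028
Group 4: 382 × 0.947 = 362
Group 5: 502 × 0.963 + 834 × 0.623 = 483 + 520 = 1003
Giving 386 / 255 / 1028 / 362 / 1003.
After projecting period 3:
Births: 255 × 0.252 = 64 ; 1028 × 0.301 = 309 ⇒ total 373
Group 2: 386 × 0.978 = 378
Group 3: 255 × 0.955 = 244
Group 4: 1028 × 0.947 = 974
Group 5: 362 × 0.963 + 1003 × 0.623 = 349 + 625 = 974
Giving 373 / 378 / 244 / 974 / 974.
After projecting period 4:
Births: 378 × 0.252 = 95 ; 244 × 0.301 = 73 ⇒ total 168
Group 2: 373 × 0.978 = 365
Group 3: 378 × 0.955 = 361
Group 4: 244 × 0.947 = 231
Group 5: 974 × 0.963 + 974 × 0.623 = 938 + 607 = 1545
Giving 168 / 365 / 361 / 231 / 1545.
Dependents (band 0–19 + band 80+) = 168 + 1545 = 1713; working-age = 957; ratio = 1713/957 × 100 = 179.0

179.0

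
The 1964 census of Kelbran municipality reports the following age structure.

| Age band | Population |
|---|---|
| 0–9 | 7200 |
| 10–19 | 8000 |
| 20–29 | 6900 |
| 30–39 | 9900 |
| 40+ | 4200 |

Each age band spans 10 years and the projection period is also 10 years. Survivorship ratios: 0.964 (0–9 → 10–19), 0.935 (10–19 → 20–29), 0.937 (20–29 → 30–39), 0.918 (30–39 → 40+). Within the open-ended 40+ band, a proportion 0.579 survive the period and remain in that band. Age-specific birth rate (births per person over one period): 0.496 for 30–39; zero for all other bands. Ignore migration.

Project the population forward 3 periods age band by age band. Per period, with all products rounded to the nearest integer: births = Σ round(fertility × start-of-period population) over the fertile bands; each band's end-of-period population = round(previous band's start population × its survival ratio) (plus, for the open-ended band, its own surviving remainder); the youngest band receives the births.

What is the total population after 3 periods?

— Period 1 —
Births: 9900 × 0.496 = 4910
10–19: 7200 × 0.964 = 6941
20–29: 8000 × 0.935 = 7480
30–39: 6900 × 0.937 = 6465
40+: 9900 × 0.918 + 4200 × 0.579 = 9088 + 2432 = 11520
Population now: 0–9=4910, 10–19=6941, 20–29=7480, 30–39=6465, 40+=11520
— Period 2 —
Births: 6465 × 0.496 = 3207
10–19: 4910 × 0.964 = 4733
20–29: 6941 × 0.935 = 6490
30–39: 7480 × 0.937 = 7009
40+: 6465 × 0.918 + 11520 × 0.579 = 5935 + 6670 = 12605
Population now: 0–9=3207, 10–19=4733, 20–29=6490, 30–39=7009, 40+=12605
— Period 3 —
Births: 7009 × 0.496 = 3476
10–19: 3207 × 0.964 = 3092
20–29: 4733 × 0.935 = 4425
30–39: 6490 × 0.937 = 6081
40+: 7009 × 0.918 + 12605 × 0.579 = 6434 + 7298 = 13732
Population now: 0–9=3476, 10–19=3092, 20–29=4425, 30–39=6081, 40+=13732
Total after period 3: 3476 + 3092 + 4425 + 6081 + 13732 = 30806

30806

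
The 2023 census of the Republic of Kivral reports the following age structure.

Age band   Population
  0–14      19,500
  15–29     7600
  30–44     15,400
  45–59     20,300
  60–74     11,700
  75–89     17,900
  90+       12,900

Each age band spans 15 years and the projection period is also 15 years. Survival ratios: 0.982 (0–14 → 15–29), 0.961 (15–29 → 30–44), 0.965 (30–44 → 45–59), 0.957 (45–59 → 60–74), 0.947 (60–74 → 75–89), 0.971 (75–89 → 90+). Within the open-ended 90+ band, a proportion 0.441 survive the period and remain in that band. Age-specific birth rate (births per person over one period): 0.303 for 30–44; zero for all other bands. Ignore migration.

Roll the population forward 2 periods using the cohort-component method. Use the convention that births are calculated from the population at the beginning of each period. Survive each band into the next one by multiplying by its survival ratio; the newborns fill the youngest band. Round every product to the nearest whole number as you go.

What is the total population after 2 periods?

[period 1]
Births: 15400 × 0.303 = 4666
15–29: 19500 × 0.982 = 19149
30–44: 7600 × 0.961 = 7304
45–59: 15400 × 0.965 = 14861
60–74: 20300 × 0.957 = 19427
75–89: 11700 × 0.947 = 11080
90+: 17900 × 0.971 + 12900 × 0.441 = 17381 + 5689 = 23070
Giving 4666 / 19149 / 7304 / 14861 / 19427 / 11080 / 23070.
[period 2]
Births: 7304 × 0.303 = 2213
15–29: 4666 × 0.982 = 4582
30–44: 19149 × 0.961 = 18402
45–59: 7304 × 0.965 = 7048
60–74: 14861 × 0.957 = 14222
75–89: 19427 × 0.947 = 18397
90+: 11080 × 0.971 + 23070 × 0.441 = 10759 + 10174 = 20933
Giving 2213 / 4582 / 18402 / 7048 / 14222 / 18397 / 20933.
Total after period 2: 2213 + 4582 + 18402 + 7048 + 14222 + 18397 + 20933 = 85797

85797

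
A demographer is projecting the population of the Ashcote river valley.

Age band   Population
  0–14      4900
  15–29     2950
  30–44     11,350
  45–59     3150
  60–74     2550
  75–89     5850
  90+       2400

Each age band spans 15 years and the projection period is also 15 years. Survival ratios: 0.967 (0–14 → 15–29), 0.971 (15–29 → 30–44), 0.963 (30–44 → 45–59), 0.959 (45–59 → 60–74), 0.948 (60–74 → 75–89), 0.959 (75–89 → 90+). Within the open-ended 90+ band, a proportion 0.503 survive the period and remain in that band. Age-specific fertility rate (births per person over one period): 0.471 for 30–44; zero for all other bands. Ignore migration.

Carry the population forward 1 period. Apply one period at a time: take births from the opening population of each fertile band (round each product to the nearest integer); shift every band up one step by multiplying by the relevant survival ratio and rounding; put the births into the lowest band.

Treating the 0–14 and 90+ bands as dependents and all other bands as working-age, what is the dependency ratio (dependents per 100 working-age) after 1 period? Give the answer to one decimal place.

— Period 1 —
Births: 11350 × 0.471 = 5346
15–29: 4900 × 0.967 = 4738
30–44: 2950 × 0.971 = 2864
45–59: 11350 × 0.963 = 10930
60–74: 3150 × 0.959 = 3021
75–89: 2550 × 0.948 = 2417
90+: 5850 × 0.959 + 2400 × 0.503 = 5610 + 1207 = 6817
Population now: 0–14=5346, 15–29=4738, 30–44=2864, 45–59=10930, 60–74=3021, 75–89=2417, 90+=6817
Dependents (band 0–14 + band 90+) = 5346 + 6817 = 12163; working-age = 23970; ratio = 12163/23970 × 100 = 50.7

50.7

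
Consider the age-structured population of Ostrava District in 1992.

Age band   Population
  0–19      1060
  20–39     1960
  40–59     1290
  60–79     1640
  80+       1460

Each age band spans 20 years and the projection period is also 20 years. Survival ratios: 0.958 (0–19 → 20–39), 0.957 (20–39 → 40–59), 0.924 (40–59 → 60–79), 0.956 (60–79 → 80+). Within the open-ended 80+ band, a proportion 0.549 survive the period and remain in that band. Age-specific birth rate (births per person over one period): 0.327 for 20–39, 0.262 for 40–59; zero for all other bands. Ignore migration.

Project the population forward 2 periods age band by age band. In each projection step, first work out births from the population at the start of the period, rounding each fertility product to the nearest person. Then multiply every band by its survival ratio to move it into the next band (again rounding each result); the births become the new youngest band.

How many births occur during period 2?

(Groups numbered youngest = 1 to oldest = 5.)
After projecting period 1:
Births: 1960 × 0.327 = 641 ; 1290 × 0.262 = 338 ⇒ total 979
Group 2: 1060 × 0.958 = 1015
Group 3: 1960 × 0.957 = 1876
Group 4: 1290 × 0.924 = 1192
Group 5: 1640 × 0.956 + 1460 × 0.549 = 1568 + 802 = 2370
End of period: [979, 1015, 1876, 1192, 2370]
After projecting period 2:
Births: 1015 × 0.327 = 332 ; 1876 × 0.262 = 492 ⇒ total 824
Group 2: 979 × 0.958 = 938
Group 3: 1015 × 0.957 = 971
Group 4: 1876 × 0.924 = 1733
Group 5: 1192 × 0.956 + 2370 × 0.549 = 1140 + 1301 = 2441
End of period: [824, 938, 971, 1733, 2441]

824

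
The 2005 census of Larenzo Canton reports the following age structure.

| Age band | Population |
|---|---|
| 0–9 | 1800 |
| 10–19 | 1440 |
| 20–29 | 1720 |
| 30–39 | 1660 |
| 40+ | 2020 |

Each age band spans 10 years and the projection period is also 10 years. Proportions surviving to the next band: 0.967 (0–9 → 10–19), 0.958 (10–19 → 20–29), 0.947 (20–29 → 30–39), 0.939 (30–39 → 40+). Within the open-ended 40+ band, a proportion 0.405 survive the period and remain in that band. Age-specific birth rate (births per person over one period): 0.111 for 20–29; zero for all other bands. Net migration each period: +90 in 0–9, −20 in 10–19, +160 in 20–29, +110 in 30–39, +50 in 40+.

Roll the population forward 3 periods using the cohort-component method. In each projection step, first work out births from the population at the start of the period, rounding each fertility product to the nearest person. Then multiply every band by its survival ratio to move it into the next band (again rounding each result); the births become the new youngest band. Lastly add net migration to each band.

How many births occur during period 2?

171

Call the bands 1 to 5, youngest first.
[period 1]
Births: 1720 × 0.111 = 191
Band 2: 1800 × 0.967 = 1741
Band 3: 1440 × 0.958 = 1380
Band 4: 1720 × 0.947 = 1629
Band 5: 1660 × 0.939 + 2020 × 0.405 = 1559 + 818 = 2377
Net migration: Band 1 + 90 → 281; Band 2 − 20 → 1721; Band 3 + 160 → 1540; Band 4 + 110 → 1739; Band 5 + 50 → 2427
→ [281, 1721, 1540, 1739, 2427]
[period 2]
Births: 1540 × 0.111 = 171
Band 2: 281 × 0.967 = 272
Band 3: 1721 × 0.958 = 1649
Band 4: 1540 × 0.947 = 1458
Band 5: 1739 × 0.939 + 2427 × 0.405 = 1633 + 983 = 2616
Net migration: Band 1 + 90 → 261; Band 2 − 20 → 252; Band 3 + 160 → 1809; Band 4 + 110 → 1568; Band 5 + 50 → 2666
→ [261, 252, 1809, 1568, 2666]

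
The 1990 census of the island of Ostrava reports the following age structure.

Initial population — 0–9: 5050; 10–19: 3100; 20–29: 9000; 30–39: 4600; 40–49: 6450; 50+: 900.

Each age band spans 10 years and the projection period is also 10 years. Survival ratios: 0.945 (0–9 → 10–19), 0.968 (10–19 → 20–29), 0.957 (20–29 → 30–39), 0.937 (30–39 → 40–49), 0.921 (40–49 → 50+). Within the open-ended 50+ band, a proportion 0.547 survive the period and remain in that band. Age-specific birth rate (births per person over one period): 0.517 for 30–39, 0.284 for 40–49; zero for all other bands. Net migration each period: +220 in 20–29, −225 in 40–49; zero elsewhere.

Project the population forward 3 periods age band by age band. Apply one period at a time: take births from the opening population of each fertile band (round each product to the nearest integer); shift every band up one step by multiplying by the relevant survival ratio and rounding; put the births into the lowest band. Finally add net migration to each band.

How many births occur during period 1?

Period 1.
Births: 4600 × 0.517 = 2378 ; 6450 × 0.284 = 1832 — total 4210
10–19: 5050 × 0.945 = 4772
20–29: 3100 × 0.968 = 3001
30–39: 9000 × 0.957 = 8613
40–49: 4600 × 0.937 = 4310
50+: 6450 × 0.921 + 900 × 0.547 = 5940 + 492 = 6432
Net migration: 20–29 + 220 → 3221; 40–49 − 225 → 4085
End of period: [4210, 4772, 3221, 8613, 4085, 6432]

4210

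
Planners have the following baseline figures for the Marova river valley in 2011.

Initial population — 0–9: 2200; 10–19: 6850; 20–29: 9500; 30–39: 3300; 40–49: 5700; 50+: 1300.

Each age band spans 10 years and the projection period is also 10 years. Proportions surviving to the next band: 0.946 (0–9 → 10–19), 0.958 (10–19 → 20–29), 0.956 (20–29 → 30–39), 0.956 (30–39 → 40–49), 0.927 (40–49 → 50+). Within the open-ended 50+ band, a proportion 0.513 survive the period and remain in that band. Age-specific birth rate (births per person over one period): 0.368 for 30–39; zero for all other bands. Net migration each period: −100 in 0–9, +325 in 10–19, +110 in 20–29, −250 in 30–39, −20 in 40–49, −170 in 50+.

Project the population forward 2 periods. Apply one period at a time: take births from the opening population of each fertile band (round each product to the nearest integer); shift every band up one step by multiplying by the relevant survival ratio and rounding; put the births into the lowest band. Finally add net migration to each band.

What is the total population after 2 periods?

Numbering the bands 1..6 from youngest to oldest:
[period 1]
Births: 3300 × 0.368 = 1214
Band 2: 2200 × 0.946 = 2081
Band 3: 6850 × 0.958 = 6562
Band 4: 9500 × 0.956 = 9082
Band 5: 3300 × 0.956 = 3155
Band 6: 5700 × 0.927 + 1300 × 0.513 = 5284 + 667 = 5951
Net migration: Band 1 − 100 → 1114; Band 2 + 325 → 2406; Band 3 + 110 → 6672; Band 4 − 250 → 8832; Band 5 − 20 → 3135; Band 6 − 170 → 5781
→ [1114, 2406, 6672, 8832, 3135, 5781]
[period 2]
Births: 8832 × 0.368 = 3250
Band 2: 1114 × 0.946 = 1054
Band 3: 2406 × 0.958 = 2305
Band 4: 6672 × 0.956 = 6378
Band 5: 8832 × 0.956 = 8443
Band 6: 3135 × 0.927 + 5781 × 0.513 = 2906 + 2966 = 5872
Net migration: Band 1 − 100 → 3150; Band 2 + 325 → 1379; Band 3 + 110 → 2415; Band 4 − 250 → 6128; Band 5 − 20 → 8423; Band 6 − 170 → 5702
→ [3150, 1379, 2415, 6128, 8423, 5702]
Total after period 2: 3150 + 1379 + 2415 + 6128 + 8423 + 5702 = 27197

27197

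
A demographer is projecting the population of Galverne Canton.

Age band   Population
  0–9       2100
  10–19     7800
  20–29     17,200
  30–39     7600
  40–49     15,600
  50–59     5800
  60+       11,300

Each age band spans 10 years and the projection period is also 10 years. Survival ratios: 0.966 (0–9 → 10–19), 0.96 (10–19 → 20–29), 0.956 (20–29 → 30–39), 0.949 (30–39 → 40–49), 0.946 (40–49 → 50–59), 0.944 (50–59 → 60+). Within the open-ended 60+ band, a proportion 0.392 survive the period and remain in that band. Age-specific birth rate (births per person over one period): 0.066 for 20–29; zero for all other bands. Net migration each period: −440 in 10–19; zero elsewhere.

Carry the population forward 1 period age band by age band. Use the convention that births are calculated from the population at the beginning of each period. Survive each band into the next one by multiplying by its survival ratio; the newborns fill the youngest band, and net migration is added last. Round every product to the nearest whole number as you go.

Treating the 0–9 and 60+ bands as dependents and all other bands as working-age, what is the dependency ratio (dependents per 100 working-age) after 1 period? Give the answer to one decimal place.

23.2

Period 1:
Births: 17200 × 0.066 = 1135
10–19: 2100 × 0.966 = 2029
20–29: 7800 × 0.96 = 7488
30–39: 17200 × 0.956 = 16443
40–49: 7600 × 0.949 = 7212
50–59: 15600 × 0.946 = 14758
60+: 5800 × 0.944 + 11300 × 0.392 = 5475 + 4430 = 9905
Net migration: 10–19 − 440 → 1589
Population now: 0–9=1135, 10–19=1589, 20–29=7488, 30–39=16443, 40–49=7212, 50–59=14758, 60+=9905
Dependents (band 0–9 + band 60+) = 1135 + 9905 = 11040; working-age = 47490; ratio = 11040/47490 × 100 = 23.2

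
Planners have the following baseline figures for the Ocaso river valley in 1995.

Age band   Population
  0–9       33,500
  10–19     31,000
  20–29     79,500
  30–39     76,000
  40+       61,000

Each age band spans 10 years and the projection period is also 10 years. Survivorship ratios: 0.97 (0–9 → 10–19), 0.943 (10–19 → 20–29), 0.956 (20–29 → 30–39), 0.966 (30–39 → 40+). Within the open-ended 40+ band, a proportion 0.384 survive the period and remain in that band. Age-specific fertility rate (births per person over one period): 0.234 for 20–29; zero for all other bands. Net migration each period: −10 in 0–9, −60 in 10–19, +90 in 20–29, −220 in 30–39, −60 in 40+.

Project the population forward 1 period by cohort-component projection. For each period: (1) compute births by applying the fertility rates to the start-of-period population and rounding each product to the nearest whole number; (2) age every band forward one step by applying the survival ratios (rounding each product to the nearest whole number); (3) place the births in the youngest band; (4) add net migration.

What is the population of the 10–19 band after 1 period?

32435

After projecting period 1:
Births: 79500 × 0.234 = 18603
10–19: 33500 × 0.97 = 32495
20–29: 31000 × 0.943 = 29233
30–39: 79500 × 0.956 = 76002
40+: 76000 × 0.966 + 61000 × 0.384 = 73416 + 23424 = 96840
Net migration: 0–9 − 10 → 18593; 10–19 − 60 → 32435; 20–29 + 90 → 29323; 30–39 − 220 → 75782; 40+ − 60 → 96780
Population now: 0–9=18593, 10–19=32435, 20–29=29323, 30–39=75782, 40+=96780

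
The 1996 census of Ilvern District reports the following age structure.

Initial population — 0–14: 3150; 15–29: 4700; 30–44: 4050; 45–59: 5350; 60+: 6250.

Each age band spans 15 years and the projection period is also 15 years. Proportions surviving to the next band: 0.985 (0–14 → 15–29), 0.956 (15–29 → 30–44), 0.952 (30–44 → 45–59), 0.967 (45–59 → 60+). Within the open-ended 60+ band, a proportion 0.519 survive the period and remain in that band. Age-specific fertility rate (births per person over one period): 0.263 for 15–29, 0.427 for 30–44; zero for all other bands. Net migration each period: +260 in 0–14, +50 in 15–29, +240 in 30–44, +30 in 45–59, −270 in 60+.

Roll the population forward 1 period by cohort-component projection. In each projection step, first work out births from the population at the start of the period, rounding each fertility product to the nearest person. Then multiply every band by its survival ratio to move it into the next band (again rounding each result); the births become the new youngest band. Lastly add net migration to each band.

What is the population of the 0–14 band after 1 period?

(Bands numbered youngest = 1 to oldest = 5.)
Period 1:
Births: 4700 * 0.263 = 1236, 4050 * 0.427 = 1729 → total 2965
Band 2: 3150 * 0.985 = 3103
Band 3: 4700 * 0.956 = 4493
Band 4: 4050 * 0.952 = 3856
Band 5: 5350 * 0.967 + 6250 * 0.519 = 5173 + 3244 = 8417
Net migration: Band 1 + 260 → 3225; Band 2 + 50 → 3153; Band 3 + 240 → 4733; Band 4 + 30 → 3886; Band 5 − 270 → 8147
→ [3225, 3153, 4733, 3886, 8147]

3225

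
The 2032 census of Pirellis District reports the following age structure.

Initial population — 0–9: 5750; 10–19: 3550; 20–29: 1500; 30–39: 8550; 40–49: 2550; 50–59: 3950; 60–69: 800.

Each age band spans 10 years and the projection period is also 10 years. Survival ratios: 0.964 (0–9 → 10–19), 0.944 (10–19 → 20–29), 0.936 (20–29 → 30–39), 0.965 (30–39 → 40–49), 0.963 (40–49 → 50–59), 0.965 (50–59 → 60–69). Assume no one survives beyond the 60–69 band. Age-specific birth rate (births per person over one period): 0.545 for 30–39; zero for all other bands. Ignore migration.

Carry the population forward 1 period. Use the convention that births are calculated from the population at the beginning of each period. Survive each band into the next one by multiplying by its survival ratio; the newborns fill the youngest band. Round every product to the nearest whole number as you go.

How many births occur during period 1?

After projecting period 1:
Births: 8550 × 0.545 = 4660
10–19: 5750 × 0.964 = 5543
20–29: 3550 × 0.944 = 3351
30–39: 1500 × 0.936 = 1404
40–49: 8550 × 0.965 = 8251
50–59: 2550 × 0.963 = 2456
60–69: 3950 × 0.965 = 3812
→ [4660, 5543, 3351, 1404, 8251, 2456, 3812]

4660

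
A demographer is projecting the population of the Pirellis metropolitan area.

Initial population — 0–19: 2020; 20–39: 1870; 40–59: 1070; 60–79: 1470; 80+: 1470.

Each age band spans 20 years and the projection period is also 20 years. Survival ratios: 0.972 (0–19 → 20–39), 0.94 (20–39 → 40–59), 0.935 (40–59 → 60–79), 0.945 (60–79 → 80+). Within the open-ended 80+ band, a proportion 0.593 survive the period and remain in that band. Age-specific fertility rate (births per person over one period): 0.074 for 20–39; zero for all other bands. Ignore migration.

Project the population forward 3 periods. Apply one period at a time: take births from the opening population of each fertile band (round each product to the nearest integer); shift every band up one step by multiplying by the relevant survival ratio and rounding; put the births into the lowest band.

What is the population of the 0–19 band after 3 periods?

10

(Groups numbered youngest = 1 to oldest = 5.)
— Period 1 —
Births: 1870 * 0.074 = 138
Group 2: 2020 * 0.972 = 1963
Group 3: 1870 * 0.94 = 1758
Group 4: 1070 * 0.935 = 1000
Group 5: 1470 * 0.945 + 1470 * 0.593 = 1389 + 872 = 2261
Giving 138 / 1963 / 1758 / 1000 / 2261.
— Period 2 —
Births: 1963 * 0.074 = 145
Group 2: 138 * 0.972 = 134
Group 3: 1963 * 0.94 = 1845
Group 4: 1758 * 0.935 = 1644
Group 5: 1000 * 0.945 + 2261 * 0.593 = 945 + 1341 = 2286
Giving 145 / 134 / 1845 / 1644 / 2286.
— Period 3 —
Births: 134 * 0.074 = 10
Group 2: 145 * 0.972 = 141
Group 3: 134 * 0.94 = 126
Group 4: 1845 * 0.935 = 1725
Group 5: 1644 * 0.945 + 2286 * 0.593 = 1554 + 1356 = 2910
Giving 10 / 141 / 126 / 1725 / 2910.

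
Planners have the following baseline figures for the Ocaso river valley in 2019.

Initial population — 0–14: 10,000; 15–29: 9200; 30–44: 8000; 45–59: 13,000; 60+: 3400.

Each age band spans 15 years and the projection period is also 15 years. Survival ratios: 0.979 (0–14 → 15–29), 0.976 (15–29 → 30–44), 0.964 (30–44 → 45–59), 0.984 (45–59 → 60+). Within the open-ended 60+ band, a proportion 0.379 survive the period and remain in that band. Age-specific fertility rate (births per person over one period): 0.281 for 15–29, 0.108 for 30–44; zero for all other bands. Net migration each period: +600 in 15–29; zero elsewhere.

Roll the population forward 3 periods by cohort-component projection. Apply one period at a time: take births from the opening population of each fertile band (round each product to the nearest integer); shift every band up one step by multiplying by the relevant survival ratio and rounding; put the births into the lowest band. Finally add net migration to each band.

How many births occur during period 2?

Period 1.
Births: 9200 * 0.281 = 2585, 8000 * 0.108 = 864 → 3449
15–29: 10000 * 0.979 = 9790
30–44: 9200 * 0.976 = 8979
45–59: 8000 * 0.964 = 7712
60+: 13000 * 0.984 + 3400 * 0.379 = 12792 + 1289 = 14081
Net migration: 15–29 + 600 → 10390
End of period: [3449, 10390, 8979, 7712, 14081]
Period 2.
Births: 10390 * 0.281 = 2920, 8979 * 0.108 = 970 → 3890
15–29: 3449 * 0.979 = 3377
30–44: 10390 * 0.976 = 10141
45–59: 8979 * 0.964 = 8656
60+: 7712 * 0.984 + 14081 * 0.379 = 7589 + 5337 = 12926
Net migration: 15–29 + 600 → 3977
End of period: [3890, 3977, 10141, 8656, 12926]

3890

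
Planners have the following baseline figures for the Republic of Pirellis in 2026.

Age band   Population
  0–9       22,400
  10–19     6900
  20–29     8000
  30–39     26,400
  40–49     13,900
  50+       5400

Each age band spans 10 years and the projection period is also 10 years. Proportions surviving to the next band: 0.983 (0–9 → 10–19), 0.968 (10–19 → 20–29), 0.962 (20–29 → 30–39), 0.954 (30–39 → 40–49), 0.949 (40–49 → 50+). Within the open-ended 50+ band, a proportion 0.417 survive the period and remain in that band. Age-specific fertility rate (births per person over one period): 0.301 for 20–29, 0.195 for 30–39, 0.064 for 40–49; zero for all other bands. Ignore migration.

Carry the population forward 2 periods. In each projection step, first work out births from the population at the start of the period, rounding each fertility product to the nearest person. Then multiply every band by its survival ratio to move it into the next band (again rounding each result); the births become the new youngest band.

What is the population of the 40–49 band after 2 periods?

Period 1:
Births: 8000 × 0.301 = 2408, 26400 × 0.195 = 5148, 13900 × 0.064 = 890 → 8446
10–19: 22400 × 0.983 = 22019
20–29: 6900 × 0.968 = 6679
30–39: 8000 × 0.962 = 7696
40–49: 26400 × 0.954 = 25186
50+: 13900 × 0.949 + 5400 × 0.417 = 13191 + 2252 = 15443
End of period: [8446, 22019, 6679, 7696, 25186, 15443]
Period 2:
Births: 6679 × 0.301 = 2010, 7696 × 0.195 = 1501, 25186 × 0.064 = 1612 → 5123
10–19: 8446 × 0.983 = 8302
20–29: 22019 × 0.968 = 21314
30–39: 6679 × 0.962 = 6425
40–49: 7696 × 0.954 = 7342
50+: 25186 × 0.949 + 15443 × 0.417 = 23902 + 6440 = 30342
End of period: [5123, 8302, 21314, 6425, 7342, 30342]

7342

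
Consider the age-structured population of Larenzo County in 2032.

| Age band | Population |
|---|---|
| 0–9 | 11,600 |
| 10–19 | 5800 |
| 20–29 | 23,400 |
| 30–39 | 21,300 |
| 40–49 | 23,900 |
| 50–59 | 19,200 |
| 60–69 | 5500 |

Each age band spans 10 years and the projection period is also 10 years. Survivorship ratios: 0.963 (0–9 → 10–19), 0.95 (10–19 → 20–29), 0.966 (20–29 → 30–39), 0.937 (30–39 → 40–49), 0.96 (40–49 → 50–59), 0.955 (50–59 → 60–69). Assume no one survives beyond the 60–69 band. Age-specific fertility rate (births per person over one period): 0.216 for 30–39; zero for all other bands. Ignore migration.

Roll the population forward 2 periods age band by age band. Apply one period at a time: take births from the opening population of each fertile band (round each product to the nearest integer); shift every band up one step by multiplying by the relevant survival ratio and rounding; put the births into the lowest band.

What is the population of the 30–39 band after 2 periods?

5323

Period 1:
Births: 21300 × 0.216 = 4601
10–19: 11600 × 0.963 = 11171
20–29: 5800 × 0.95 = 5510
30–39: 23400 × 0.966 = 22604
40–49: 21300 × 0.937 = 19958
50–59: 23900 × 0.96 = 22944
60–69: 19200 × 0.955 = 18336
End of period: [4601, 11171, 5510, 22604, 19958, 22944, 18336]
Period 2:
Births: 22604 × 0.216 = 4882
10–19: 4601 × 0.963 = 4431
20–29: 11171 × 0.95 = 10612
30–39: 5510 × 0.966 = 5323
40–49: 22604 × 0.937 = 21180
50–59: 19958 × 0.96 = 19160
60–69: 22944 × 0.955 = 21912
End of period: [4882, 4431, 10612, 5323, 21180, 19160, 21912]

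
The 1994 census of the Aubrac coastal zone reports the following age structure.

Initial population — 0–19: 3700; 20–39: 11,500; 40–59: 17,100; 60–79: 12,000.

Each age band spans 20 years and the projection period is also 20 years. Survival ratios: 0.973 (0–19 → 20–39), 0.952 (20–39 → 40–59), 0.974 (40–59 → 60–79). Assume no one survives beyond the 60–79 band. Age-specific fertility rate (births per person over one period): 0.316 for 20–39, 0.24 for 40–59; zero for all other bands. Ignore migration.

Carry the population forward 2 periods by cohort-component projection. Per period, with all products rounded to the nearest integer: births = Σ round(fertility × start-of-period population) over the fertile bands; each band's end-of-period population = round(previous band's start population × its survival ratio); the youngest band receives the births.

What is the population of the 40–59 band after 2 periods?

3427

Let group 1 be 0–19 through group 4 = 60–79.
[period 1]
Births: 11500 × 0.316 = 3634 ; 17100 × 0.24 = 4104 ⇒ total 7738
Group 2: 3700 × 0.973 = 3600
Group 3: 11500 × 0.952 = 10948
Group 4: 17100 × 0.974 = 16655
Giving 7738 / 3600 / 10948 / 16655.
[period 2]
Births: 3600 × 0.316 = 1138 ; 10948 × 0.24 = 2628 ⇒ total 3766
Group 2: 7738 × 0.973 = 7529
Group 3: 3600 × 0.952 = 3427
Group 4: 10948 × 0.974 = 10663
Giving 3766 / 7529 / 3427 / 10663.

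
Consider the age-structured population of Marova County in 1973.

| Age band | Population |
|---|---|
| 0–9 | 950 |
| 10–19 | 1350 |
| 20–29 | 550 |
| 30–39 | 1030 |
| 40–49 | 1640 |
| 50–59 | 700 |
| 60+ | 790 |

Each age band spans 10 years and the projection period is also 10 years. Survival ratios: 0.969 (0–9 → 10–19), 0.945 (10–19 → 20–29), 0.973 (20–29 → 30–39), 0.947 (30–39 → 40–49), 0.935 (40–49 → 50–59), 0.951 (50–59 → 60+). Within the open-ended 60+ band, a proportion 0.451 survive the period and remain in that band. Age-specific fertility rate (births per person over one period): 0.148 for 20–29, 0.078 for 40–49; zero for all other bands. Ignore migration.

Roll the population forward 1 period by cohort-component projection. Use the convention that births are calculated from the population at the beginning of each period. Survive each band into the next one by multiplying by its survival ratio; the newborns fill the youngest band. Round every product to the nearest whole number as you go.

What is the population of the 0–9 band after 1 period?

209

Let group 1 be 0–9 through group 7 = 60+.
Period 1:
Births: 550 × 0.148 = 81 ; 1640 × 0.078 = 128 → total 209
Group 2: 950 × 0.969 = 921
Group 3: 1350 × 0.945 = 1276
Group 4: 550 × 0.973 = 535
Group 5: 1030 × 0.947 = 975
Group 6: 1640 × 0.935 = 1533
Group 7: 700 × 0.951 + 790 × 0.451 = 666 + 356 = 1022
→ [209, 921, 1276, 535, 975, 1533, 1022]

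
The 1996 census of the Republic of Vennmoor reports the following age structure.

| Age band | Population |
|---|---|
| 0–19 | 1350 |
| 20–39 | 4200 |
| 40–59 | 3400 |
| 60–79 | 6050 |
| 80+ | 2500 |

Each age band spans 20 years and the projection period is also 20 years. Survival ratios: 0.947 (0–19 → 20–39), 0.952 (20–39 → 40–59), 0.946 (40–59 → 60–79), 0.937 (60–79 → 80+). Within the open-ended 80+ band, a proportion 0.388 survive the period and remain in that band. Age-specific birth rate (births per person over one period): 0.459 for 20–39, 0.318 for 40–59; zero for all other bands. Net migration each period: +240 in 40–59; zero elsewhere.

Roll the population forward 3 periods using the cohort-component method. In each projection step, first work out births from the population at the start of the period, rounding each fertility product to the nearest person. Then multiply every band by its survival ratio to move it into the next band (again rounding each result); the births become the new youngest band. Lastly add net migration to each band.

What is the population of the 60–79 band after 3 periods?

Let band 1 be 0–19 through band 5 = 80+.
— Period 1 —
Births: 4200 × 0.459 = 1928 ; 3400 × 0.318 = 1081 ⇒ total 3009
Band 2: 1350 × 0.947 = 1278
Band 3: 4200 × 0.952 = 3998
Band 4: 3400 × 0.946 = 3216
Band 5: 6050 × 0.937 + 2500 × 0.388 = 5669 + 970 = 6639
Net migration: Band 3 + 240 → 4238
Giving 3009 / 1278 / 4238 / 3216 / 6639.
— Period 2 —
Births: 1278 × 0.459 = 587 ; 4238 × 0.318 = 1348 ⇒ total 1935
Band 2: 3009 × 0.947 = 2850
Band 3: 1278 × 0.952 = 1217
Band 4: 4238 × 0.946 = 4009
Band 5: 3216 × 0.937 + 6639 × 0.388 = 3013 + 2576 = 5589
Net migration: Band 3 + 240 → 1457
Giving 1935 / 2850 / 1457 / 4009 / 5589.
— Period 3 —
Births: 2850 × 0.459 = 1308 ; 1457 × 0.318 = 463 ⇒ total 1771
Band 2: 1935 × 0.947 = 1832
Band 3: 2850 × 0.952 = 2713
Band 4: 1457 × 0.946 = 1378
Band 5: 4009 × 0.937 + 5589 × 0.388 = 3756 + 2169 = 5925
Net migration: Band 3 + 240 → 2953
Giving 1771 / 1832 / 2953 / 1378 / 5925.

1378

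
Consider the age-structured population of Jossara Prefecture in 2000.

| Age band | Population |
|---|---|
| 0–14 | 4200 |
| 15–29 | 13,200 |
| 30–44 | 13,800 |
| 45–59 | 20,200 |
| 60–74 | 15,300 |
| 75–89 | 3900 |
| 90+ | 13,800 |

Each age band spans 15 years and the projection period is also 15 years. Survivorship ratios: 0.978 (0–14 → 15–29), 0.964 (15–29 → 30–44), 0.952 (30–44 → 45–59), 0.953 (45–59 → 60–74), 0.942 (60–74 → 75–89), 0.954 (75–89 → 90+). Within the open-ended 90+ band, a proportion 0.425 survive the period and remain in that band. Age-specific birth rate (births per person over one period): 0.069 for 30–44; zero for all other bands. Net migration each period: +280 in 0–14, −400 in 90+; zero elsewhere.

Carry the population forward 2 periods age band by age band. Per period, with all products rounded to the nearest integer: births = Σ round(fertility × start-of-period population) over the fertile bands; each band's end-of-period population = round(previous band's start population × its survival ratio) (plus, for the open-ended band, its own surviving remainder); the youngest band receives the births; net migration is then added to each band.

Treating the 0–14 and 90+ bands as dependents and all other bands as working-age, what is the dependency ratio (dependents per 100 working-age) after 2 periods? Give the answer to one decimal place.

38.4

(Groups numbered youngest = 1 to oldest = 7.)
After projecting period 1:
Births: 13800 * 0.069 = 952
Group 2: 4200 * 0.978 = 4108
Group 3: 13200 * 0.964 = 12725
Group 4: 13800 * 0.952 = 13138
Group 5: 20200 * 0.953 = 19251
Group 6: 15300 * 0.942 = 14413
Group 7: 3900 * 0.954 + 13800 * 0.425 = 3721 + 5865 = 9586
Net migration: Group 1 + 280 → 1232; Group 7 − 400 → 9186
Population now: 0–14=1232, 15–29=4108, 30–44=12725, 45–59=13138, 60–74=19251, 75–89=14413, 90+=9186
After projecting period 2:
Births: 12725 * 0.069 = 878
Group 2: 1232 * 0.978 = 1205
Group 3: 4108 * 0.964 = 3960
Group 4: 12725 * 0.952 = 12114
Group 5: 13138 * 0.953 = 12521
Group 6: 19251 * 0.942 = 18134
Group 7: 14413 * 0.954 + 9186 * 0.425 = 13750 + 3904 = 17654
Net migration: Group 1 + 280 → 1158; Group 7 − 400 → 17254
Population now: 0–14=1158, 15–29=1205, 30–44=3960, 45–59=12114, 60–74=12521, 75–89=18134, 90+=17254
Dependents (band 0–14 + band 90+) = 1158 + 17254 = 18412; working-age = 47934; ratio = 18412/47934 × 100 = 38.4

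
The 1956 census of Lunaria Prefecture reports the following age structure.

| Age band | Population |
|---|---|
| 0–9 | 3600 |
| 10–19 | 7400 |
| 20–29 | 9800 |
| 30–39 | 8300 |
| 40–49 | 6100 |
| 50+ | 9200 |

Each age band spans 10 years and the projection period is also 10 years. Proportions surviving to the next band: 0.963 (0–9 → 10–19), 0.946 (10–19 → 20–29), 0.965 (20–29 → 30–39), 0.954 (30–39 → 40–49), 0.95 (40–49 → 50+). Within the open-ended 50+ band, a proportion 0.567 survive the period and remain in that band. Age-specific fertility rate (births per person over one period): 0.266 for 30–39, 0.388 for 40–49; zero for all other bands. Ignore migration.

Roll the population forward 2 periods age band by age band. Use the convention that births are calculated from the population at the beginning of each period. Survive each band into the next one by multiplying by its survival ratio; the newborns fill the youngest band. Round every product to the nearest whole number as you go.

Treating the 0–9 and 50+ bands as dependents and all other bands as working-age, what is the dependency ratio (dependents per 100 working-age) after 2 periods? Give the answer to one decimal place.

Period 1:
Births: 8300 × 0.266 = 2208  |  6100 × 0.388 = 2367 — total 4575
10–19: 3600 × 0.963 = 3467
20–29: 7400 × 0.946 = 7000
30–39: 9800 × 0.965 = 9457
40–49: 8300 × 0.954 = 7918
50+: 6100 × 0.95 + 9200 × 0.567 = 5795 + 5216 = 11011
→ [4575, 3467, 7000, 9457, 7918, 11011]
Period 2:
Births: 9457 × 0.266 = 2516  |  7918 × 0.388 = 3072 — total 5588
10–19: 4575 × 0.963 = 4406
20–29: 3467 × 0.946 = 3280
30–39: 7000 × 0.965 = 6755
40–49: 9457 × 0.954 = 9022
50+: 7918 × 0.95 + 11011 × 0.567 = 7522 + 6243 = 13765
→ [5588, 4406, 3280, 6755, 9022, 13765]
Dependents (band 0–9 + band 50+) = 5588 + 13765 = 19353; working-age = 23463; ratio = 19353/23463 × 100 = 82.5

82.5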